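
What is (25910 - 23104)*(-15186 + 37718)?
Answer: 63224792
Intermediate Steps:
(25910 - 23104)*(-15186 + 37718) = 2806*22532 = 63224792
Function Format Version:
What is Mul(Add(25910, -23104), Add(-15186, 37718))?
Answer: 63224792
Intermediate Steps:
Mul(Add(25910, -23104), Add(-15186, 37718)) = Mul(2806, 22532) = 63224792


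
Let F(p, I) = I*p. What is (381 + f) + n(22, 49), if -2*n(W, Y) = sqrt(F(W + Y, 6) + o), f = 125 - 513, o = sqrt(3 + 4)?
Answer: -7 - sqrt(426 + sqrt(7))/2 ≈ -17.352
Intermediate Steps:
o = sqrt(7) ≈ 2.6458
f = -388
n(W, Y) = -sqrt(sqrt(7) + 6*W + 6*Y)/2 (n(W, Y) = -sqrt(6*(W + Y) + sqrt(7))/2 = -sqrt((6*W + 6*Y) + sqrt(7))/2 = -sqrt(sqrt(7) + 6*W + 6*Y)/2)
(381 + f) + n(22, 49) = (381 - 388) - sqrt(sqrt(7) + 6*22 + 6*49)/2 = -7 - sqrt(sqrt(7) + 132 + 294)/2 = -7 - sqrt(426 + sqrt(7))/2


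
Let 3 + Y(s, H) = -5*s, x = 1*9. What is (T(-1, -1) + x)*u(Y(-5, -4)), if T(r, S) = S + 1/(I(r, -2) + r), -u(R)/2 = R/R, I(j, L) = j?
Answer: -15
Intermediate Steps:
x = 9
Y(s, H) = -3 - 5*s
u(R) = -2 (u(R) = -2*R/R = -2*1 = -2)
T(r, S) = S + 1/(2*r) (T(r, S) = S + 1/(r + r) = S + 1/(2*r))
(T(-1, -1) + x)*u(Y(-5, -4)) = ((-1 + (½)/(-1)) + 9)*(-2) = ((-1 + (½)*(-1)) + 9)*(-2) = ((-1 - ½) + 9)*(-2) = (-3/2 + 9)*(-2) = (15/2)*(-2) = -15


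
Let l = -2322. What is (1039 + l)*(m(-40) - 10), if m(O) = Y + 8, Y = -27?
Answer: 37207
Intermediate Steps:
m(O) = -19 (m(O) = -27 + 8 = -19)
(1039 + l)*(m(-40) - 10) = (1039 - 2322)*(-19 - 10) = -1283*(-29) = 37207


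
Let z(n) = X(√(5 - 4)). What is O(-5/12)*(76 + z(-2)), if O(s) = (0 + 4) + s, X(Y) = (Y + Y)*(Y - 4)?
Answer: 1505/6 ≈ 250.83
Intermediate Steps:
X(Y) = 2*Y*(-4 + Y) (X(Y) = (2*Y)*(-4 + Y) = 2*Y*(-4 + Y))
z(n) = -6 (z(n) = 2*√(5 - 4)*(-4 + √(5 - 4)) = 2*√1*(-4 + √1) = 2*1*(-4 + 1) = 2*1*(-3) = -6)
O(s) = 4 + s
O(-5/12)*(76 + z(-2)) = (4 - 5/12)*(76 - 6) = (4 - 5*1/12)*70 = (4 - 5/12)*70 = (43/12)*70 = 1505/6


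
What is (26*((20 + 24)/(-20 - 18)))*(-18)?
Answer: 10296/19 ≈ 541.89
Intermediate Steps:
(26*((20 + 24)/(-20 - 18)))*(-18) = (26*(44/(-38)))*(-18) = (26*(44*(-1/38)))*(-18) = (26*(-22/19))*(-18) = -572/19*(-18) = 10296/19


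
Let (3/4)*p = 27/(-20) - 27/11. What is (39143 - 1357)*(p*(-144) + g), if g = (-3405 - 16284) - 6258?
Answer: -52405743474/55 ≈ -9.5283e+8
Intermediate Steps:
p = -279/55 (p = 4*(27/(-20) - 27/11)/3 = 4*(27*(-1/20) - 27*1/11)/3 = 4*(-27/20 - 27/11)/3 = (4/3)*(-837/220) = -279/55 ≈ -5.0727)
g = -25947 (g = -19689 - 6258 = -25947)
(39143 - 1357)*(p*(-144) + g) = (39143 - 1357)*(-279/55*(-144) - 25947) = 37786*(40176/55 - 25947) = 37786*(-1386909/55) = -52405743474/55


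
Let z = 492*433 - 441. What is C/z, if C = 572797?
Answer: 572797/212595 ≈ 2.6943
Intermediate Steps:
z = 212595 (z = 213036 - 441 = 212595)
C/z = 572797/212595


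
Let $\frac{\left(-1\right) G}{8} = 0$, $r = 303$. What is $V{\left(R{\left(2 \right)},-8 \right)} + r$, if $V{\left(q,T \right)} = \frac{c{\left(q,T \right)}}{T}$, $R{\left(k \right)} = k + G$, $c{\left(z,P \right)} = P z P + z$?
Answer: $\frac{1147}{4} \approx 286.75$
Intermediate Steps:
$G = 0$ ($G = \left(-8\right) 0 = 0$)
$c{\left(z,P \right)} = z + z P^{2}$ ($c{\left(z,P \right)} = z P^{2} + z = z + z P^{2}$)
$R{\left(k \right)} = k$ ($R{\left(k \right)} = k + 0 = k$)
$V{\left(q,T \right)} = \frac{q \left(1 + T^{2}\right)}{T}$
$V{\left(R{\left(2 \right)},-8 \right)} + r = \left(\left(-8\right) 2 + \frac{2}{-8}\right) + 303 = \left(-16 + 2 \left(- \frac{1}{8}\right)\right) + 303 = \left(-16 - \frac{1}{4}\right) + 303 = - \frac{65}{4} + 303 = \frac{1147}{4}$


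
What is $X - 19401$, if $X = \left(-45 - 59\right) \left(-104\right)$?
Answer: $-8585$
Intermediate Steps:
$X = 10816$ ($X = \left(-104\right) \left(-104\right) = 10816$)
$X - 19401 = 10816 - 19401 = -8585$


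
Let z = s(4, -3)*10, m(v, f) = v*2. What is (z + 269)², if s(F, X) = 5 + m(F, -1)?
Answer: 159201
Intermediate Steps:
m(v, f) = 2*v
s(F, X) = 5 + 2*F
z = 130 (z = (5 + 2*4)*10 = (5 + 8)*10 = 13*10 = 130)
(z + 269)² = (130 + 269)² = 399² = 159201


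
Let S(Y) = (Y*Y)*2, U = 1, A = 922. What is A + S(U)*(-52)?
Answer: 818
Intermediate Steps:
S(Y) = 2*Y² (S(Y) = Y²*2 = 2*Y²)
A + S(U)*(-52) = 922 + (2*1²)*(-52) = 922 + (2*1)*(-52) = 922 + 2*(-52) = 922 - 104 = 818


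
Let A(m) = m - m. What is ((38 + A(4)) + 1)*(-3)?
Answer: -117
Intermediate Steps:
A(m) = 0
((38 + A(4)) + 1)*(-3) = ((38 + 0) + 1)*(-3) = (38 + 1)*(-3) = 39*(-3) = -117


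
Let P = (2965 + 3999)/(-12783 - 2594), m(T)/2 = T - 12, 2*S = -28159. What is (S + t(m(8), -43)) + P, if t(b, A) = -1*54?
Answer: -434675587/30754 ≈ -14134.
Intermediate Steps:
S = -28159/2 (S = (½)*(-28159) = -28159/2 ≈ -14080.)
m(T) = -24 + 2*T (m(T) = 2*(T - 12) = 2*(-12 + T) = -24 + 2*T)
t(b, A) = -54
P = -6964/15377 (P = 6964/(-15377) = 6964*(-1/15377) = -6964/15377 ≈ -0.45288)
(S + t(m(8), -43)) + P = (-28159/2 - 54) - 6964/15377 = -28267/2 - 6964/15377 = -434675587/30754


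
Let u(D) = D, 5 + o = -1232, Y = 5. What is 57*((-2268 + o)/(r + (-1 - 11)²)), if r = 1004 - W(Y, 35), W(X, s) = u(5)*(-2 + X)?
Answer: -199785/1133 ≈ -176.33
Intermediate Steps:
o = -1237 (o = -5 - 1232 = -1237)
W(X, s) = -10 + 5*X (W(X, s) = 5*(-2 + X) = -10 + 5*X)
r = 989 (r = 1004 - (-10 + 5*5) = 1004 - (-10 + 25) = 1004 - 1*15 = 1004 - 15 = 989)
57*((-2268 + o)/(r + (-1 - 11)²)) = 57*((-2268 - 1237)/(989 + (-1 - 11)²)) = 57*(-3505/(989 + (-12)²)) = 57*(-3505/(989 + 144)) = 57*(-3505/1133) = -199785/1133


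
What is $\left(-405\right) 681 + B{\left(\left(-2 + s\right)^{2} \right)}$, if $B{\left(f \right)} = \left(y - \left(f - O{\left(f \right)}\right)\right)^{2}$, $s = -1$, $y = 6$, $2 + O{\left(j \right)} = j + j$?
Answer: $-275636$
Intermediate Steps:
$O{\left(j \right)} = -2 + 2 j$ ($O{\left(j \right)} = -2 + \left(j + j\right) = -2 + 2 j$)
$B{\left(f \right)} = \left(4 + f\right)^{2}$ ($B{\left(f \right)} = \left(6 + \left(\left(-2 + 2 f\right) - f\right)\right)^{2} = \left(6 + \left(-2 + f\right)\right)^{2} = \left(4 + f\right)^{2}$)
$\left(-405\right) 681 + B{\left(\left(-2 + s\right)^{2} \right)} = \left(-405\right) 681 + \left(4 + \left(-2 - 1\right)^{2}\right)^{2} = -275805 + \left(4 + \left(-3\right)^{2}\right)^{2} = -275805 + \left(4 + 9\right)^{2} = -275805 + 13^{2} = -275805 + 169 = -275636$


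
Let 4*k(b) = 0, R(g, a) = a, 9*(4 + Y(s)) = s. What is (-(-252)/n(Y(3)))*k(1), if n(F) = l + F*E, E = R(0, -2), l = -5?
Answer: 0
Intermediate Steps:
Y(s) = -4 + s/9
k(b) = 0 (k(b) = (¼)*0 = 0)
E = -2
n(F) = -5 - 2*F (n(F) = -5 + F*(-2) = -5 - 2*F)
(-(-252)/n(Y(3)))*k(1) = -(-252)/(-5 - 2*(-4 + (⅑)*3))*0 = -(-252)/(-5 - 2*(-4 + ⅓))*0 = -(-252)/(-5 - 2*(-11/3))*0 = -(-252)/(-5 + 22/3)*0 = -(-252)/7/3*0 = -(-252)*3/7*0 = -14*(-54/7)*0 = 108*0 = 0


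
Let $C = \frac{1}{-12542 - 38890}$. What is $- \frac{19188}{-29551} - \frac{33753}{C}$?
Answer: $\frac{51300071950284}{29551} \approx 1.736 \cdot 10^{9}$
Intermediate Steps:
$C = - \frac{1}{51432}$ ($C = \frac{1}{-51432} = - \frac{1}{51432} \approx -1.9443 \cdot 10^{-5}$)
$- \frac{19188}{-29551} - \frac{33753}{C} = - \frac{19188}{-29551} - \frac{33753}{- \frac{1}{51432}} = \left(-19188\right) \left(- \frac{1}{29551}\right) - -1735984296 = \frac{19188}{29551} + 1735984296 = \frac{51300071950284}{29551}$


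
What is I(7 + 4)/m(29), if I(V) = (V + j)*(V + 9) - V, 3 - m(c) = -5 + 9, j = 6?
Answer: -329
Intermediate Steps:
m(c) = -1 (m(c) = 3 - (-5 + 9) = 3 - 1*4 = 3 - 4 = -1)
I(V) = -V + (6 + V)*(9 + V) (I(V) = (V + 6)*(V + 9) - V = (6 + V)*(9 + V) - V = -V + (6 + V)*(9 + V))
I(7 + 4)/m(29) = (54 + (7 + 4)² + 14*(7 + 4))/(-1) = (54 + 11² + 14*11)*(-1) = (54 + 121 + 154)*(-1) = 329*(-1) = -329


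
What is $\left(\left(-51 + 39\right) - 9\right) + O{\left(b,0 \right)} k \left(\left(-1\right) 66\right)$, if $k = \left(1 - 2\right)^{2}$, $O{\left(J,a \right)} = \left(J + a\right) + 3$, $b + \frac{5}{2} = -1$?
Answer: $12$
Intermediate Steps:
$b = - \frac{7}{2}$ ($b = - \frac{5}{2} - 1 = - \frac{7}{2} \approx -3.5$)
$O{\left(J,a \right)} = 3 + J + a$
$k = 1$ ($k = \left(-1\right)^{2} = 1$)
$\left(\left(-51 + 39\right) - 9\right) + O{\left(b,0 \right)} k \left(\left(-1\right) 66\right) = \left(\left(-51 + 39\right) - 9\right) + \left(3 - \frac{7}{2} + 0\right) 1 \left(\left(-1\right) 66\right) = \left(-12 - 9\right) + \left(- \frac{1}{2}\right) 1 \left(-66\right) = -21 - -33 = -21 + 33 = 12$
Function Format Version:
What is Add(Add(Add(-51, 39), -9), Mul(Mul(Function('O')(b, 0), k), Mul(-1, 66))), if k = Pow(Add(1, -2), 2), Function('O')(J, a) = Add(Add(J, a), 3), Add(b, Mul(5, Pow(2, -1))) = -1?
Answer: 12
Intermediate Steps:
b = Rational(-7, 2) (b = Add(Rational(-5, 2), -1) = Rational(-7, 2) ≈ -3.5000)
Function('O')(J, a) = Add(3, J, a)
k = 1 (k = Pow(-1, 2) = 1)
Add(Add(Add(-51, 39), -9), Mul(Mul(Function('O')(b, 0), k), Mul(-1, 66))) = Add(Add(Add(-51, 39), -9), Mul(Mul(Add(3, Rational(-7, 2), 0), 1), Mul(-1, 66))) = Add(Add(-12, -9), Mul(Mul(Rational(-1, 2), 1), -66)) = Add(-21, Mul(Rational(-1, 2), -66)) = Add(-21, 33) = 12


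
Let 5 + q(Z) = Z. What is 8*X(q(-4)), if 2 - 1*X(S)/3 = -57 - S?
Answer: 1200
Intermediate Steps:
q(Z) = -5 + Z
X(S) = 177 + 3*S (X(S) = 6 - 3*(-57 - S) = 6 + (171 + 3*S) = 177 + 3*S)
8*X(q(-4)) = 8*(177 + 3*(-5 - 4)) = 8*(177 + 3*(-9)) = 8*(177 - 27) = 8*150 = 1200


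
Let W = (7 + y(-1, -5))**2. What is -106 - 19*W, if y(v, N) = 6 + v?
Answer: -2842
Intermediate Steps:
W = 144 (W = (7 + (6 - 1))**2 = (7 + 5)**2 = 12**2 = 144)
-106 - 19*W = -106 - 19*144 = -106 - 2736 = -2842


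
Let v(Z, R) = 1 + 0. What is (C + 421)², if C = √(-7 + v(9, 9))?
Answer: (421 + I*√6)² ≈ 1.7724e+5 + 2062.0*I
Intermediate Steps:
v(Z, R) = 1
C = I*√6 (C = √(-7 + 1) = √(-6) = I*√6 ≈ 2.4495*I)
(C + 421)² = (I*√6 + 421)² = (421 + I*√6)²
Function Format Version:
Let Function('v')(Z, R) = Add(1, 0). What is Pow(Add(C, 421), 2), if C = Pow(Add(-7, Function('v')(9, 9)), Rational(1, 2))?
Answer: Pow(Add(421, Mul(I, Pow(6, Rational(1, 2)))), 2) ≈ Add(1.7724e+5, Mul(2062., I))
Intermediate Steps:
Function('v')(Z, R) = 1
C = Mul(I, Pow(6, Rational(1, 2))) (C = Pow(Add(-7, 1), Rational(1, 2)) = Pow(-6, Rational(1, 2)) = Mul(I, Pow(6, Rational(1, 2))) ≈ Mul(2.4495, I))
Pow(Add(C, 421), 2) = Pow(Add(Mul(I, Pow(6, Rational(1, 2))), 421), 2) = Pow(Add(421, Mul(I, Pow(6, Rational(1, 2)))), 2)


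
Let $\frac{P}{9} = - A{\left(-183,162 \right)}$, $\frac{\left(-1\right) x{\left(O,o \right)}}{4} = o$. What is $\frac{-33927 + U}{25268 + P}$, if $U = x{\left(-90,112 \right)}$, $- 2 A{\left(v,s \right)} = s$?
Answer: $- \frac{34375}{25997} \approx -1.3223$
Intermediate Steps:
$x{\left(O,o \right)} = - 4 o$
$A{\left(v,s \right)} = - \frac{s}{2}$
$U = -448$ ($U = \left(-4\right) 112 = -448$)
$P = 729$ ($P = 9 \left(- \frac{\left(-1\right) 162}{2}\right) = 9 \left(\left(-1\right) \left(-81\right)\right) = 9 \cdot 81 = 729$)
$\frac{-33927 + U}{25268 + P} = \frac{-33927 - 448}{25268 + 729} = - \frac{34375}{25997}$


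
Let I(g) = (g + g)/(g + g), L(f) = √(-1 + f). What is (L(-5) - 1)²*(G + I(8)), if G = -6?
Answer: 25 + 10*I*√6 ≈ 25.0 + 24.495*I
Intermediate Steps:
I(g) = 1 (I(g) = (2*g)/((2*g)) = (2*g)*(1/(2*g)) = 1)
(L(-5) - 1)²*(G + I(8)) = (√(-1 - 5) - 1)²*(-6 + 1) = (√(-6) - 1)²*(-5) = (I*√6 - 1)²*(-5) = (-1 + I*√6)²*(-5) = -5*(-1 + I*√6)²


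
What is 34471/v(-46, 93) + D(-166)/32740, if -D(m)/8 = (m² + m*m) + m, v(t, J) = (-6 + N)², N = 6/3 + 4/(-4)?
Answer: 55879567/40925 ≈ 1365.4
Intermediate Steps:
N = 1 (N = 6*(⅓) + 4*(-¼) = 2 - 1 = 1)
v(t, J) = 25 (v(t, J) = (-6 + 1)² = (-5)² = 25)
D(m) = -16*m² - 8*m (D(m) = -8*((m² + m*m) + m) = -8*((m² + m²) + m) = -8*(2*m² + m) = -8*(m + 2*m²) = -16*m² - 8*m)
34471/v(-46, 93) + D(-166)/32740 = 34471/25 - 8*(-166)*(1 + 2*(-166))/32740 = 34471*(1/25) - 8*(-166)*(1 - 332)*(1/32740) = 34471/25 - 8*(-166)*(-331)*(1/32740) = 34471/25 - 439568*1/32740 = 34471/25 - 109892/8185 = 55879567/40925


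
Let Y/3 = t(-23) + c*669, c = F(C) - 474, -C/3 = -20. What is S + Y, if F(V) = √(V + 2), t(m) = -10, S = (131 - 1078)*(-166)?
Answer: -794146 + 2007*√62 ≈ -7.7834e+5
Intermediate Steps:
C = 60 (C = -3*(-20) = 60)
S = 157202 (S = -947*(-166) = 157202)
F(V) = √(2 + V)
c = -474 + √62 (c = √(2 + 60) - 474 = √62 - 474 = -474 + √62 ≈ -466.13)
Y = -951348 + 2007*√62 (Y = 3*(-10 + (-474 + √62)*669) = 3*(-10 + (-317106 + 669*√62)) = 3*(-317116 + 669*√62) = -951348 + 2007*√62 ≈ -9.3555e+5)
S + Y = 157202 + (-951348 + 2007*√62) = -794146 + 2007*√62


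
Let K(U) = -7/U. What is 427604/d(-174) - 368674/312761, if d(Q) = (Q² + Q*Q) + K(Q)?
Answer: 19386017166986/3295267097855 ≈ 5.8830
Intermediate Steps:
d(Q) = -7/Q + 2*Q² (d(Q) = (Q² + Q*Q) - 7/Q = (Q² + Q²) - 7/Q = 2*Q² - 7/Q = -7/Q + 2*Q²)
427604/d(-174) - 368674/312761 = 427604/(((-7 + 2*(-174)³)/(-174))) - 368674/312761 = 427604/((-(-7 + 2*(-5268024))/174)) - 368674*1/312761 = 427604/((-(-7 - 10536048)/174)) - 368674/312761 = 427604/((-1/174*(-10536055))) - 368674/312761 = 427604/(10536055/174) - 368674/312761 = 427604*(174/10536055) - 368674/312761 = 74403096/10536055 - 368674/312761 = 19386017166986/3295267097855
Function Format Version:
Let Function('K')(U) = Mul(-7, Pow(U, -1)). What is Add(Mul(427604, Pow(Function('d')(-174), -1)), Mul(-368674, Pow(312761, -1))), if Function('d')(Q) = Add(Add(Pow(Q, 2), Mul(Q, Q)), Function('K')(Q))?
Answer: Rational(19386017166986, 3295267097855) ≈ 5.8830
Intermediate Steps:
Function('d')(Q) = Add(Mul(-7, Pow(Q, -1)), Mul(2, Pow(Q, 2))) (Function('d')(Q) = Add(Add(Pow(Q, 2), Mul(Q, Q)), Mul(-7, Pow(Q, -1))) = Add(Add(Pow(Q, 2), Pow(Q, 2)), Mul(-7, Pow(Q, -1))) = Add(Mul(2, Pow(Q, 2)), Mul(-7, Pow(Q, -1))) = Add(Mul(-7, Pow(Q, -1)), Mul(2, Pow(Q, 2))))
Add(Mul(427604, Pow(Function('d')(-174), -1)), Mul(-368674, Pow(312761, -1))) = Add(Mul(427604, Pow(Mul(Pow(-174, -1), Add(-7, Mul(2, Pow(-174, 3)))), -1)), Mul(-368674, Pow(312761, -1))) = Add(Mul(427604, Pow(Mul(Rational(-1, 174), Add(-7, Mul(2, -5268024))), -1)), Mul(-368674, Rational(1, 312761))) = Add(Mul(427604, Pow(Mul(Rational(-1, 174), Add(-7, -10536048)), -1)), Rational(-368674, 312761)) = Add(Mul(427604, Pow(Mul(Rational(-1, 174), -10536055), -1)), Rational(-368674, 312761)) = Add(Mul(427604, Pow(Rational(10536055, 174), -1)), Rational(-368674, 312761)) = Add(Mul(427604, Rational(174, 10536055)), Rational(-368674, 312761)) = Add(Rational(74403096, 10536055), Rational(-368674, 312761)) = Rational(19386017166986, 3295267097855)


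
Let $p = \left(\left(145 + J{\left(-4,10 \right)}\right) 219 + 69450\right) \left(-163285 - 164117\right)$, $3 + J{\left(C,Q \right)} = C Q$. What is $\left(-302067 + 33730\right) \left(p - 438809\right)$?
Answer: $8064067169358145$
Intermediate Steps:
$J{\left(C,Q \right)} = -3 + C Q$
$p = -30051574776$ ($p = \left(\left(145 - 43\right) 219 + 69450\right) \left(-163285 - 164117\right) = \left(\left(145 - 43\right) 219 + 69450\right) \left(-327402\right) = \left(102 \cdot 219 + 69450\right) \left(-327402\right) = \left(22338 + 69450\right) \left(-327402\right) = 91788 \left(-327402\right) = -30051574776$)
$\left(-302067 + 33730\right) \left(p - 438809\right) = \left(-302067 + 33730\right) \left(-30051574776 - 438809\right) = \left(-268337\right) \left(-30052013585\right) = 8064067169358145$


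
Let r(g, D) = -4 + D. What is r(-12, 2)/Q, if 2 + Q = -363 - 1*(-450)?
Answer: -2/85 ≈ -0.023529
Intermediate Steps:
Q = 85 (Q = -2 + (-363 - 1*(-450)) = -2 + (-363 + 450) = -2 + 87 = 85)
r(-12, 2)/Q = (-4 + 2)/85 = -2*1/85 = -2/85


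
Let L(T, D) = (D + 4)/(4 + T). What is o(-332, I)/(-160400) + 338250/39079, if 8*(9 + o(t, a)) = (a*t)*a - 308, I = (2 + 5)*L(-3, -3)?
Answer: 54336623399/6268271600 ≈ 8.6685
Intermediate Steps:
L(T, D) = (4 + D)/(4 + T)
I = 7 (I = (2 + 5)*((4 - 3)/(4 - 3)) = 7*(1/1) = 7*(1*1) = 7*1 = 7)
o(t, a) = -95/2 + t*a**2/8 (o(t, a) = -9 + ((a*t)*a - 308)/8 = -9 + (t*a**2 - 308)/8 = -9 + (-308 + t*a**2)/8 = -9 + (-77/2 + t*a**2/8) = -95/2 + t*a**2/8)
o(-332, I)/(-160400) + 338250/39079 = (-95/2 + (1/8)*(-332)*7**2)/(-160400) + 338250/39079 = (-95/2 + (1/8)*(-332)*49)*(-1/160400) + 338250*(1/39079) = (-95/2 - 4067/2)*(-1/160400) + 338250/39079 = -2081*(-1/160400) + 338250/39079 = 2081/160400 + 338250/39079 = 54336623399/6268271600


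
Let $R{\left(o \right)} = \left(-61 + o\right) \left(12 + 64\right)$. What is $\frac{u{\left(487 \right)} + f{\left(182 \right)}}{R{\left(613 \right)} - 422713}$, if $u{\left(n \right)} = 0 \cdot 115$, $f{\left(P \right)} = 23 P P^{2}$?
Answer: $- \frac{138657064}{380761} \approx -364.16$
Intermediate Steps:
$f{\left(P \right)} = 23 P^{3}$
$u{\left(n \right)} = 0$
$R{\left(o \right)} = -4636 + 76 o$ ($R{\left(o \right)} = \left(-61 + o\right) 76 = -4636 + 76 o$)
$\frac{u{\left(487 \right)} + f{\left(182 \right)}}{R{\left(613 \right)} - 422713} = \frac{0 + 23 \cdot 182^{3}}{\left(-4636 + 76 \cdot 613\right) - 422713} = \frac{0 + 23 \cdot 6028568}{\left(-4636 + 46588\right) - 422713} = \frac{0 + 138657064}{41952 - 422713} = \frac{138657064}{-380761} = 138657064 \left(- \frac{1}{380761}\right) = - \frac{138657064}{380761}$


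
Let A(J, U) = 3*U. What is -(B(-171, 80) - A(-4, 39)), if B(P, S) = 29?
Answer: 88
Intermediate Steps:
-(B(-171, 80) - A(-4, 39)) = -(29 - 3*39) = -(29 - 1*117) = -(29 - 117) = -1*(-88) = 88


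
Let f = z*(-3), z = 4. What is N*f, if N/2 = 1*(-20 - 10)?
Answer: 720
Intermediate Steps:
N = -60 (N = 2*(1*(-20 - 10)) = 2*(1*(-30)) = 2*(-30) = -60)
f = -12 (f = 4*(-3) = -12)
N*f = -60*(-12) = 720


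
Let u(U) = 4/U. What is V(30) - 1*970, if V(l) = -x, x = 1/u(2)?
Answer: -1941/2 ≈ -970.50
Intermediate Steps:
x = ½ (x = 1/(4/2) = 1/(4*(½)) = 1/2 = ½ ≈ 0.50000)
V(l) = -½ (V(l) = -1*½ = -½)
V(30) - 1*970 = -½ - 1*970 = -½ - 970 = -1941/2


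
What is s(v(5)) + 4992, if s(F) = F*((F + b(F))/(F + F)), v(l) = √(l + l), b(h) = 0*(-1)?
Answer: 4992 + √10/2 ≈ 4993.6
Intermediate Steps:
b(h) = 0
v(l) = √2*√l (v(l) = √(2*l) = √2*√l)
s(F) = F/2 (s(F) = F*((F + 0)/(F + F)) = F*(F/((2*F))) = F*(F*(1/(2*F))) = F*(½) = F/2)
s(v(5)) + 4992 = (√2*√5)/2 + 4992 = √10/2 + 4992 = 4992 + √10/2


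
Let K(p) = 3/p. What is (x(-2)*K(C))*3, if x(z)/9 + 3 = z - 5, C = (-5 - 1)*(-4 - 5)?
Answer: -15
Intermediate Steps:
C = 54 (C = -6*(-9) = 54)
x(z) = -72 + 9*z (x(z) = -27 + 9*(z - 5) = -27 + 9*(-5 + z) = -27 + (-45 + 9*z) = -72 + 9*z)
(x(-2)*K(C))*3 = ((-72 + 9*(-2))*(3/54))*3 = ((-72 - 18)*(3*(1/54)))*3 = -90*1/18*3 = -5*3 = -15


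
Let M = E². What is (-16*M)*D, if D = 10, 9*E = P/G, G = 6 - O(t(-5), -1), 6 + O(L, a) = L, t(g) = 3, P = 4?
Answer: -2560/6561 ≈ -0.39018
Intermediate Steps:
O(L, a) = -6 + L
G = 9 (G = 6 - (-6 + 3) = 6 - 1*(-3) = 6 + 3 = 9)
E = 4/81 (E = (4/9)/9 = (4*(⅑))/9 = (⅑)*(4/9) = 4/81 ≈ 0.049383)
M = 16/6561 (M = (4/81)² = 16/6561 ≈ 0.0024387)
(-16*M)*D = -16*16/6561*10 = -256/6561*10 = -2560/6561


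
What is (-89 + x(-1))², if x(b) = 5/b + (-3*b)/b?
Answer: 9409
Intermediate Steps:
x(b) = -3 + 5/b (x(b) = 5/b - 3 = -3 + 5/b)
(-89 + x(-1))² = (-89 + (-3 + 5/(-1)))² = (-89 + (-3 + 5*(-1)))² = (-89 + (-3 - 5))² = (-89 - 8)² = (-97)² = 9409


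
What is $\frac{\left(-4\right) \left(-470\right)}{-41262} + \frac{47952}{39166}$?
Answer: $\frac{476240836}{404016873} \approx 1.1788$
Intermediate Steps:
$\frac{\left(-4\right) \left(-470\right)}{-41262} + \frac{47952}{39166} = 1880 \left(- \frac{1}{41262}\right) + 47952 \cdot \frac{1}{39166} = - \frac{940}{20631} + \frac{23976}{19583} = \frac{476240836}{404016873}$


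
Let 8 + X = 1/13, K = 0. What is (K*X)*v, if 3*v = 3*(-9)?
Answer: 0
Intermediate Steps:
v = -9 (v = (3*(-9))/3 = (⅓)*(-27) = -9)
X = -103/13 (X = -8 + 1/13 = -103/13 ≈ -7.9231)
(K*X)*v = (0*(-103/13))*(-9) = 0*(-9) = 0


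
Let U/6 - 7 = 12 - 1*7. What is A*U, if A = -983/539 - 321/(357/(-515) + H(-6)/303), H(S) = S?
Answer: 645345127008/19989893 ≈ 32284.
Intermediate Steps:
U = 72 (U = 42 + 6*(12 - 1*7) = 42 + 6*(12 - 7) = 42 + 6*5 = 42 + 30 = 72)
A = 8963126764/19989893 (A = -983/539 - 321/(357/(-515) - 6/303) = -983*1/539 - 321/(357*(-1/515) - 6*1/303) = -983/539 - 321/(-357/515 - 2/101) = -983/539 - 321/(-37087/52015) = -983/539 - 321*(-52015/37087) = -983/539 + 16696815/37087 = 8963126764/19989893 ≈ 448.38)
A*U = (8963126764/19989893)*72 = 645345127008/19989893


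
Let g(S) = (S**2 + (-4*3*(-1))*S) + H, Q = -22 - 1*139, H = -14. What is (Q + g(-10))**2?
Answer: 38025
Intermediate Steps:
Q = -161 (Q = -22 - 139 = -161)
g(S) = -14 + S**2 + 12*S (g(S) = (S**2 + (-4*3*(-1))*S) - 14 = (S**2 + (-12*(-1))*S) - 14 = (S**2 + 12*S) - 14 = -14 + S**2 + 12*S)
(Q + g(-10))**2 = (-161 + (-14 + (-10)**2 + 12*(-10)))**2 = (-161 + (-14 + 100 - 120))**2 = (-161 - 34)**2 = (-195)**2 = 38025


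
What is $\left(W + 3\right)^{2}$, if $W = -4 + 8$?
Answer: $49$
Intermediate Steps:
$W = 4$
$\left(W + 3\right)^{2} = \left(4 + 3\right)^{2} = 7^{2} = 49$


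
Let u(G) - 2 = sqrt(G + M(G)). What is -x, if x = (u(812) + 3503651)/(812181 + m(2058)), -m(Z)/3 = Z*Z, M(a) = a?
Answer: 3503653/11893911 + 2*sqrt(406)/11893911 ≈ 0.29458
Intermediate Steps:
m(Z) = -3*Z**2 (m(Z) = -3*Z*Z = -3*Z**2)
u(G) = 2 + sqrt(2)*sqrt(G) (u(G) = 2 + sqrt(G + G) = 2 + sqrt(2*G) = 2 + sqrt(2)*sqrt(G))
x = -3503653/11893911 - 2*sqrt(406)/11893911 (x = ((2 + sqrt(2)*sqrt(812)) + 3503651)/(812181 - 3*2058**2) = ((2 + sqrt(2)*(2*sqrt(203))) + 3503651)/(812181 - 3*4235364) = ((2 + 2*sqrt(406)) + 3503651)/(812181 - 12706092) = (3503653 + 2*sqrt(406))/(-11893911) = (3503653 + 2*sqrt(406))*(-1/11893911) = -3503653/11893911 - 2*sqrt(406)/11893911 ≈ -0.29458)
-x = -(-3503653/11893911 - 2*sqrt(406)/11893911) = 3503653/11893911 + 2*sqrt(406)/11893911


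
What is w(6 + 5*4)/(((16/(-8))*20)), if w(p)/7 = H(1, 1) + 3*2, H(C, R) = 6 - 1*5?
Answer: -49/40 ≈ -1.2250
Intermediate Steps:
H(C, R) = 1 (H(C, R) = 6 - 5 = 1)
w(p) = 49 (w(p) = 7*(1 + 3*2) = 7*(1 + 6) = 7*7 = 49)
w(6 + 5*4)/(((16/(-8))*20)) = 49/(((16/(-8))*20)) = 49/((-⅛*16*20)) = 49/((-2*20)) = 49/(-40) = 49*(-1/40) = -49/40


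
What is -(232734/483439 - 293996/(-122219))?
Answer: -170573648990/59085431141 ≈ -2.8869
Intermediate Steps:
-(232734/483439 - 293996/(-122219)) = -(232734*(1/483439) - 293996*(-1/122219)) = -(232734/483439 + 293996/122219) = -1*170573648990/59085431141 = -170573648990/59085431141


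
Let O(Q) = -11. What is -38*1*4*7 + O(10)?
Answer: -1075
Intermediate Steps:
-38*1*4*7 + O(10) = -38*1*4*7 - 11 = -152*7 - 11 = -38*28 - 11 = -1064 - 11 = -1075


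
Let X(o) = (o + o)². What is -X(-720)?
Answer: -2073600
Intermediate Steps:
X(o) = 4*o² (X(o) = (2*o)² = 4*o²)
-X(-720) = -4*(-720)² = -4*518400 = -1*2073600 = -2073600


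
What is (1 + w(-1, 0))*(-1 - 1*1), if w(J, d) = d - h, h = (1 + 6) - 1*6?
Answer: 0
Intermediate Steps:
h = 1 (h = 7 - 6 = 1)
w(J, d) = -1 + d (w(J, d) = d - 1*1 = d - 1 = -1 + d)
(1 + w(-1, 0))*(-1 - 1*1) = (1 + (-1 + 0))*(-1 - 1*1) = (1 - 1)*(-1 - 1) = 0*(-2) = 0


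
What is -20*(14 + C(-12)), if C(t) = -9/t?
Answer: -295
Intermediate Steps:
-20*(14 + C(-12)) = -20*(14 - 9/(-12)) = -20*(14 - 9*(-1/12)) = -20*(14 + ¾) = -20*59/4 = -295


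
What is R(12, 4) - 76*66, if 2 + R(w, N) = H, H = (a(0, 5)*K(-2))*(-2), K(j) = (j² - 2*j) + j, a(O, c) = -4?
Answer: -4970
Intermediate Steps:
K(j) = j² - j
H = 48 (H = -(-8)*(-1 - 2)*(-2) = -(-8)*(-3)*(-2) = -4*6*(-2) = -24*(-2) = 48)
R(w, N) = 46 (R(w, N) = -2 + 48 = 46)
R(12, 4) - 76*66 = 46 - 76*66 = 46 - 5016 = -4970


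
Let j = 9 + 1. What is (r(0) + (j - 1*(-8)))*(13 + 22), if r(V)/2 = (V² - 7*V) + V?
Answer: 630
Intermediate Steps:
r(V) = -12*V + 2*V² (r(V) = 2*((V² - 7*V) + V) = 2*(V² - 6*V) = -12*V + 2*V²)
j = 10
(r(0) + (j - 1*(-8)))*(13 + 22) = (2*0*(-6 + 0) + (10 - 1*(-8)))*(13 + 22) = (2*0*(-6) + (10 + 8))*35 = (0 + 18)*35 = 18*35 = 630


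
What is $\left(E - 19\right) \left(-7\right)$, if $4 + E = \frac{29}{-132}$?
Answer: $\frac{21455}{132} \approx 162.54$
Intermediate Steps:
$E = - \frac{557}{132}$ ($E = -4 + \frac{29}{-132} = -4 + 29 \left(- \frac{1}{132}\right) = -4 - \frac{29}{132} = - \frac{557}{132} \approx -4.2197$)
$\left(E - 19\right) \left(-7\right) = \left(- \frac{557}{132} - 19\right) \left(-7\right) = \left(- \frac{3065}{132}\right) \left(-7\right) = \frac{21455}{132}$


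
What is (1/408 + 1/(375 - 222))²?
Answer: 121/1498176 ≈ 8.0765e-5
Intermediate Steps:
(1/408 + 1/(375 - 222))² = (1/408 + 1/153)² = (11/1224)² = 121/1498176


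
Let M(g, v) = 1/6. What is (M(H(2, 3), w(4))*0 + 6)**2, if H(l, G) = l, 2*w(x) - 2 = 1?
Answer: 36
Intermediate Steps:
w(x) = 3/2 (w(x) = 1 + (1/2)*1 = 1 + 1/2 = 3/2)
M(g, v) = 1/6
(M(H(2, 3), w(4))*0 + 6)**2 = ((1/6)*0 + 6)**2 = (0 + 6)**2 = 6**2 = 36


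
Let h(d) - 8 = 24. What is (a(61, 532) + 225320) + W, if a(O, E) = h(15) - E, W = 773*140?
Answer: 333040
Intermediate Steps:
W = 108220
h(d) = 32 (h(d) = 8 + 24 = 32)
a(O, E) = 32 - E
(a(61, 532) + 225320) + W = ((32 - 1*532) + 225320) + 108220 = ((32 - 532) + 225320) + 108220 = (-500 + 225320) + 108220 = 224820 + 108220 = 333040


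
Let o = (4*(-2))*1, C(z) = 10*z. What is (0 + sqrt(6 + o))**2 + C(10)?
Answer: 98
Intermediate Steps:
o = -8 (o = -8*1 = -8)
(0 + sqrt(6 + o))**2 + C(10) = (0 + sqrt(6 - 8))**2 + 10*10 = (0 + sqrt(-2))**2 + 100 = (0 + I*sqrt(2))**2 + 100 = (I*sqrt(2))**2 + 100 = -2 + 100 = 98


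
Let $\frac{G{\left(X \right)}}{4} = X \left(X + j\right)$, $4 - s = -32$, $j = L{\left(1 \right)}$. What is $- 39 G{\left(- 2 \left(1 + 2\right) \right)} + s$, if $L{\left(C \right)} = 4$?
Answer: $-1836$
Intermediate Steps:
$j = 4$
$s = 36$ ($s = 4 - -32 = 4 + 32 = 36$)
$G{\left(X \right)} = 4 X \left(4 + X\right)$ ($G{\left(X \right)} = 4 X \left(X + 4\right) = 4 X \left(4 + X\right)$)
$- 39 G{\left(- 2 \left(1 + 2\right) \right)} + s = - 39 \cdot 4 \left(- 2 \left(1 + 2\right)\right) \left(4 - 2 \left(1 + 2\right)\right) + 36 = - 39 \cdot 4 \left(\left(-2\right) 3\right) \left(4 - 6\right) + 36 = - 39 \cdot 4 \left(-6\right) \left(4 - 6\right) + 36 = - 39 \cdot 4 \left(-6\right) \left(-2\right) + 36 = \left(-39\right) 48 + 36 = -1872 + 36 = -1836$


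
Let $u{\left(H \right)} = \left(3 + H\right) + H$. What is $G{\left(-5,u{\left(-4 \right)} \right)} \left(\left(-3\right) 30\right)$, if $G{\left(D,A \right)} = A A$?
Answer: $-2250$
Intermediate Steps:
$u{\left(H \right)} = 3 + 2 H$
$G{\left(D,A \right)} = A^{2}$
$G{\left(-5,u{\left(-4 \right)} \right)} \left(\left(-3\right) 30\right) = \left(3 + 2 \left(-4\right)\right)^{2} \left(\left(-3\right) 30\right) = \left(3 - 8\right)^{2} \left(-90\right) = \left(-5\right)^{2} \left(-90\right) = 25 \left(-90\right) = -2250$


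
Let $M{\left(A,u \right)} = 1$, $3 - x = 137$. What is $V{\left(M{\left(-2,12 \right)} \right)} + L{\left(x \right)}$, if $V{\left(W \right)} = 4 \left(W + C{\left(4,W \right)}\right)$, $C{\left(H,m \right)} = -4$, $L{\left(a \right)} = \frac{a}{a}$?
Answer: $-11$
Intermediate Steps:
$x = -134$ ($x = 3 - 137 = -134$)
$L{\left(a \right)} = 1$
$V{\left(W \right)} = -16 + 4 W$ ($V{\left(W \right)} = 4 \left(W - 4\right) = 4 \left(-4 + W\right) = -16 + 4 W$)
$V{\left(M{\left(-2,12 \right)} \right)} + L{\left(x \right)} = \left(-16 + 4 \cdot 1\right) + 1 = \left(-16 + 4\right) + 1 = -12 + 1 = -11$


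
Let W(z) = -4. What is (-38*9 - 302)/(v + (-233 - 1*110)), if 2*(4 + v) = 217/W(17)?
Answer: 5152/2993 ≈ 1.7213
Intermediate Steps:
v = -249/8 (v = -4 + (217/(-4))/2 = -4 + (217*(-1/4))/2 = -4 + (1/2)*(-217/4) = -4 - 217/8 = -249/8 ≈ -31.125)
(-38*9 - 302)/(v + (-233 - 1*110)) = (-38*9 - 302)/(-249/8 + (-233 - 1*110)) = (-342 - 302)/(-249/8 + (-233 - 110)) = -644/(-249/8 - 343) = -644/(-2993/8) = -644*(-8/2993) = 5152/2993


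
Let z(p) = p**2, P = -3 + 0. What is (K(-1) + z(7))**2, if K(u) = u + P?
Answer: 2025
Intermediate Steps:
P = -3
K(u) = -3 + u (K(u) = u - 3 = -3 + u)
(K(-1) + z(7))**2 = ((-3 - 1) + 7**2)**2 = (-4 + 49)**2 = 45**2 = 2025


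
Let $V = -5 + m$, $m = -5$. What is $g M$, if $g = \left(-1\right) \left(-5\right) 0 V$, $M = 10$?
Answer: $0$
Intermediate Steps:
$V = -10$ ($V = -5 - 5 = -10$)
$g = 0$ ($g = \left(-1\right) \left(-5\right) 0 \left(-10\right) = 5 \cdot 0 \left(-10\right) = 0 \left(-10\right) = 0$)
$g M = 0 \cdot 10 = 0$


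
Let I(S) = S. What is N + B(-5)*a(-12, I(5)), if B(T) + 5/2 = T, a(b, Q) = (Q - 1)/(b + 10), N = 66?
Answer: 81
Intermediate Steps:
a(b, Q) = (-1 + Q)/(10 + b)
B(T) = -5/2 + T
N + B(-5)*a(-12, I(5)) = 66 + (-5/2 - 5)*((-1 + 5)/(10 - 12)) = 66 - 15*4/(2*(-2)) = 66 - (-15)*4/4 = 66 - 15/2*(-2) = 66 + 15 = 81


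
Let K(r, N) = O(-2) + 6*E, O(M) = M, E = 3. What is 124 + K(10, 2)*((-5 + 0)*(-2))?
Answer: 284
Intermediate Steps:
K(r, N) = 16 (K(r, N) = -2 + 6*3 = -2 + 18 = 16)
124 + K(10, 2)*((-5 + 0)*(-2)) = 124 + 16*((-5 + 0)*(-2)) = 124 + 16*(-5*(-2)) = 124 + 16*10 = 124 + 160 = 284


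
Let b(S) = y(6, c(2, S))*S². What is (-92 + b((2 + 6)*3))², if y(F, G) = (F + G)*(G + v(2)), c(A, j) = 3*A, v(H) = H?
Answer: 3047481616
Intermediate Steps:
y(F, G) = (2 + G)*(F + G) (y(F, G) = (F + G)*(G + 2) = (F + G)*(2 + G) = (2 + G)*(F + G))
b(S) = 96*S² (b(S) = ((3*2)² + 2*6 + 2*(3*2) + 6*(3*2))*S² = (6² + 12 + 2*6 + 6*6)*S² = (36 + 12 + 12 + 36)*S² = 96*S²)
(-92 + b((2 + 6)*3))² = (-92 + 96*((2 + 6)*3)²)² = (-92 + 96*(8*3)²)² = (-92 + 96*24²)² = (-92 + 96*576)² = (-92 + 55296)² = 55204² = 3047481616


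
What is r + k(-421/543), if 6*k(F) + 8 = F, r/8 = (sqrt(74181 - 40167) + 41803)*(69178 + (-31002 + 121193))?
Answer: 173641034524883/3258 + 1274952*sqrt(34014) ≈ 5.3532e+10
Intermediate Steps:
r = 53296818456 + 1274952*sqrt(34014) (r = 8*((sqrt(74181 - 40167) + 41803)*(69178 + (-31002 + 121193))) = 8*((sqrt(34014) + 41803)*(69178 + 90191)) = 8*((41803 + sqrt(34014))*159369) = 8*(6662102307 + 159369*sqrt(34014)) = 53296818456 + 1274952*sqrt(34014) ≈ 5.3532e+10)
k(F) = -4/3 + F/6
r + k(-421/543) = (53296818456 + 1274952*sqrt(34014)) + (-4/3 + (-421/543)/6) = (53296818456 + 1274952*sqrt(34014)) + (-4/3 + (-421*1/543)/6) = (53296818456 + 1274952*sqrt(34014)) + (-4/3 + (1/6)*(-421/543)) = (53296818456 + 1274952*sqrt(34014)) + (-4/3 - 421/3258) = (53296818456 + 1274952*sqrt(34014)) - 4765/3258 = 173641034524883/3258 + 1274952*sqrt(34014)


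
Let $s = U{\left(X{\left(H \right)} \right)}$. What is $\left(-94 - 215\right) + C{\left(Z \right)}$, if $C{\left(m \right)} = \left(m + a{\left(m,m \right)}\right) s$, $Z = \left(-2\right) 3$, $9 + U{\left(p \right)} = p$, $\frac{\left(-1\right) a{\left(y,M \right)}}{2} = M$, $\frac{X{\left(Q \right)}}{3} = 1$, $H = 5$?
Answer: $-345$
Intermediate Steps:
$X{\left(Q \right)} = 3$ ($X{\left(Q \right)} = 3 \cdot 1 = 3$)
$a{\left(y,M \right)} = - 2 M$
$U{\left(p \right)} = -9 + p$
$Z = -6$
$s = -6$ ($s = -9 + 3 = -6$)
$C{\left(m \right)} = 6 m$ ($C{\left(m \right)} = \left(m - 2 m\right) \left(-6\right) = - m \left(-6\right) = 6 m$)
$\left(-94 - 215\right) + C{\left(Z \right)} = \left(-94 - 215\right) + 6 \left(-6\right) = -309 - 36 = -345$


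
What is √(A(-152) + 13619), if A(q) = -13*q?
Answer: √15595 ≈ 124.88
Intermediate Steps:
√(A(-152) + 13619) = √(-13*(-152) + 13619) = √(1976 + 13619) = √15595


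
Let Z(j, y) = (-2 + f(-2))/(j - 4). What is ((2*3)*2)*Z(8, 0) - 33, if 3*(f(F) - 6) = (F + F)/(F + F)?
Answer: -20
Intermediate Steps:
f(F) = 19/3 (f(F) = 6 + ((F + F)/(F + F))/3 = 6 + ((2*F)/((2*F)))/3 = 6 + ((2*F)*(1/(2*F)))/3 = 6 + (⅓)*1 = 6 + ⅓ = 19/3)
Z(j, y) = 13/(3*(-4 + j)) (Z(j, y) = (-2 + 19/3)/(j - 4) = 13/(3*(-4 + j)))
((2*3)*2)*Z(8, 0) - 33 = ((2*3)*2)*(13/(3*(-4 + 8))) - 33 = (6*2)*((13/3)/4) - 33 = 12*((13/3)*(¼)) - 33 = 12*(13/12) - 33 = 13 - 33 = -20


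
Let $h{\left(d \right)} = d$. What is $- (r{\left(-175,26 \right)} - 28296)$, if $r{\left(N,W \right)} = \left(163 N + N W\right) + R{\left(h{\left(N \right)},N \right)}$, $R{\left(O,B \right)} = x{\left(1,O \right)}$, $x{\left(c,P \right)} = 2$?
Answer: $61369$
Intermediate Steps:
$R{\left(O,B \right)} = 2$
$r{\left(N,W \right)} = 2 + 163 N + N W$ ($r{\left(N,W \right)} = \left(163 N + N W\right) + 2 = 2 + 163 N + N W$)
$- (r{\left(-175,26 \right)} - 28296) = - (\left(2 + 163 \left(-175\right) - 4550\right) - 28296) = - (\left(2 - 28525 - 4550\right) - 28296) = - (-33073 - 28296) = \left(-1\right) \left(-61369\right) = 61369$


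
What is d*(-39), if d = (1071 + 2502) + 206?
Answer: -147381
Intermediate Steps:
d = 3779 (d = 3573 + 206 = 3779)
d*(-39) = 3779*(-39) = -147381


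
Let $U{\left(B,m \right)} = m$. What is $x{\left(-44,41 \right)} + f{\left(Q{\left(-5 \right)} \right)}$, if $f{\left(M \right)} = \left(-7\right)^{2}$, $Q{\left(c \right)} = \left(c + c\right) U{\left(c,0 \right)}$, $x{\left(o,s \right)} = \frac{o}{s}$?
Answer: $\frac{1965}{41} \approx 47.927$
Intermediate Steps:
$x{\left(o,s \right)} = \frac{o}{s}$
$Q{\left(c \right)} = 0$ ($Q{\left(c \right)} = \left(c + c\right) 0 = 2 c 0 = 0$)
$f{\left(M \right)} = 49$
$x{\left(-44,41 \right)} + f{\left(Q{\left(-5 \right)} \right)} = - \frac{44}{41} + 49 = \frac{1965}{41}$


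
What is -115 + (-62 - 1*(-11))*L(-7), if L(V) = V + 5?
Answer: -13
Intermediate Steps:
L(V) = 5 + V
-115 + (-62 - 1*(-11))*L(-7) = -115 + (-62 - 1*(-11))*(5 - 7) = -115 + (-62 + 11)*(-2) = -115 - 51*(-2) = -115 + 102 = -13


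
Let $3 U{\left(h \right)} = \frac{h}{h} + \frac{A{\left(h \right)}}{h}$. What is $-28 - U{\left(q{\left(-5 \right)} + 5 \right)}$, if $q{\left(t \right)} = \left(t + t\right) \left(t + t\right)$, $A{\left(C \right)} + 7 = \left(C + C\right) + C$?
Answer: $- \frac{1319}{45} \approx -29.311$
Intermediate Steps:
$A{\left(C \right)} = -7 + 3 C$ ($A{\left(C \right)} = -7 + \left(\left(C + C\right) + C\right) = -7 + \left(2 C + C\right) = -7 + 3 C$)
$q{\left(t \right)} = 4 t^{2}$ ($q{\left(t \right)} = 2 t 2 t = 4 t^{2}$)
$U{\left(h \right)} = \frac{1}{3} + \frac{-7 + 3 h}{3 h}$ ($U{\left(h \right)} = \frac{\frac{h}{h} + \frac{-7 + 3 h}{h}}{3} = \frac{1 + \frac{-7 + 3 h}{h}}{3} = \frac{1}{3} + \frac{-7 + 3 h}{3 h}$)
$-28 - U{\left(q{\left(-5 \right)} + 5 \right)} = -28 - \frac{-7 + 4 \left(4 \left(-5\right)^{2} + 5\right)}{3 \left(4 \left(-5\right)^{2} + 5\right)} = -28 - \frac{-7 + 4 \left(4 \cdot 25 + 5\right)}{3 \left(4 \cdot 25 + 5\right)} = -28 - \frac{-7 + 4 \left(100 + 5\right)}{3 \left(100 + 5\right)} = -28 - \frac{-7 + 4 \cdot 105}{3 \cdot 105} = -28 - \frac{1}{3} \cdot \frac{1}{105} \left(-7 + 420\right) = -28 - \frac{1}{3} \cdot \frac{1}{105} \cdot 413 = -28 - \frac{59}{45} = - \frac{1319}{45}$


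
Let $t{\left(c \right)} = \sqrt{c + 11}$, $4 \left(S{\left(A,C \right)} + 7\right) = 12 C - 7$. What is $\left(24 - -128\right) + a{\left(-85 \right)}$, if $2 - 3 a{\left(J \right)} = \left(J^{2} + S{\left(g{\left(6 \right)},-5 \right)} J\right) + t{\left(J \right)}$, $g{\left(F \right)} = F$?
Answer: $- \frac{35143}{12} - \frac{i \sqrt{74}}{3} \approx -2928.6 - 2.8674 i$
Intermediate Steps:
$S{\left(A,C \right)} = - \frac{35}{4} + 3 C$ ($S{\left(A,C \right)} = -7 + \frac{12 C - 7}{4} = -7 + \frac{-7 + 12 C}{4} = -7 + \left(- \frac{7}{4} + 3 C\right) = - \frac{35}{4} + 3 C$)
$t{\left(c \right)} = \sqrt{11 + c}$
$a{\left(J \right)} = \frac{2}{3} - \frac{J^{2}}{3} - \frac{\sqrt{11 + J}}{3} + \frac{95 J}{12}$ ($a{\left(J \right)} = \frac{2}{3} - \frac{\left(J^{2} + \left(- \frac{35}{4} + 3 \left(-5\right)\right) J\right) + \sqrt{11 + J}}{3} = \frac{2}{3} - \frac{\left(J^{2} + \left(- \frac{35}{4} - 15\right) J\right) + \sqrt{11 + J}}{3} = \frac{2}{3} - \frac{\left(J^{2} - \frac{95 J}{4}\right) + \sqrt{11 + J}}{3} = \frac{2}{3} - \frac{J^{2} + \sqrt{11 + J} - \frac{95 J}{4}}{3} = \frac{2}{3} - \left(- \frac{95 J}{12} + \frac{J^{2}}{3} + \frac{\sqrt{11 + J}}{3}\right) = \frac{2}{3} - \frac{J^{2}}{3} - \frac{\sqrt{11 + J}}{3} + \frac{95 J}{12}$)
$\left(24 - -128\right) + a{\left(-85 \right)} = \left(24 - -128\right) + \left(\frac{2}{3} - \frac{\left(-85\right)^{2}}{3} - \frac{\sqrt{11 - 85}}{3} + \frac{95}{12} \left(-85\right)\right) = \left(24 + 128\right) - \left(\frac{36967}{12} + \frac{i \sqrt{74}}{3}\right) = 152 - \left(\frac{36967}{12} + \frac{i \sqrt{74}}{3}\right) = - \frac{35143}{12} - \frac{i \sqrt{74}}{3}$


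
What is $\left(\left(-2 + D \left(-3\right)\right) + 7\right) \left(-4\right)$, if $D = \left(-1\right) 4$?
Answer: $-68$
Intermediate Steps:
$D = -4$
$\left(\left(-2 + D \left(-3\right)\right) + 7\right) \left(-4\right) = \left(\left(-2 - -12\right) + 7\right) \left(-4\right) = \left(\left(-2 + 12\right) + 7\right) \left(-4\right) = \left(10 + 7\right) \left(-4\right) = 17 \left(-4\right) = -68$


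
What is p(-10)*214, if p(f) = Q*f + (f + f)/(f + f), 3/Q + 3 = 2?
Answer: 6634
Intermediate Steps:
Q = -3 (Q = 3/(-3 + 2) = 3/(-1) = 3*(-1) = -3)
p(f) = 1 - 3*f (p(f) = -3*f + (f + f)/(f + f) = -3*f + (2*f)/((2*f)) = -3*f + (2*f)*(1/(2*f)) = -3*f + 1 = 1 - 3*f)
p(-10)*214 = (1 - 3*(-10))*214 = (1 + 30)*214 = 31*214 = 6634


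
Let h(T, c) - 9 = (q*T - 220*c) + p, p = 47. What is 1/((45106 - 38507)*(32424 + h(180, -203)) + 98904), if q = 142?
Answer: 1/677816204 ≈ 1.4753e-9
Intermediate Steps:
h(T, c) = 56 - 220*c + 142*T (h(T, c) = 9 + ((142*T - 220*c) + 47) = 9 + ((-220*c + 142*T) + 47) = 9 + (47 - 220*c + 142*T) = 56 - 220*c + 142*T)
1/((45106 - 38507)*(32424 + h(180, -203)) + 98904) = 1/((45106 - 38507)*(32424 + (56 - 220*(-203) + 142*180)) + 98904) = 1/(6599*(32424 + (56 + 44660 + 25560)) + 98904) = 1/(6599*(32424 + 70276) + 98904) = 1/(6599*102700 + 98904) = 1/(677717300 + 98904) = 1/677816204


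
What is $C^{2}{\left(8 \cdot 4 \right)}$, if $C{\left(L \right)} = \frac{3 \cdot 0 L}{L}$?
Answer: $0$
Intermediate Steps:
$C{\left(L \right)} = 0$ ($C{\left(L \right)} = \frac{0 L}{L} = \frac{0}{L} = 0$)
$C^{2}{\left(8 \cdot 4 \right)} = 0^{2} = 0$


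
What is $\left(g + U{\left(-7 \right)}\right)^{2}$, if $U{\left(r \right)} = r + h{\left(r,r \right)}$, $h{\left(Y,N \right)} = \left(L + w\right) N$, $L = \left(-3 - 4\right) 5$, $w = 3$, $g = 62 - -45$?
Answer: $104976$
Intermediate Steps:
$g = 107$ ($g = 62 + 45 = 107$)
$L = -35$ ($L = \left(-7\right) 5 = -35$)
$h{\left(Y,N \right)} = - 32 N$ ($h{\left(Y,N \right)} = \left(-35 + 3\right) N = - 32 N$)
$U{\left(r \right)} = - 31 r$ ($U{\left(r \right)} = r - 32 r = - 31 r$)
$\left(g + U{\left(-7 \right)}\right)^{2} = \left(107 - -217\right)^{2} = \left(107 + 217\right)^{2} = 324^{2} = 104976$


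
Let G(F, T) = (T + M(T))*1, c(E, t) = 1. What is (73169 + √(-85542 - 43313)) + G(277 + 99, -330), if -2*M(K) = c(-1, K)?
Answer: 145677/2 + I*√128855 ≈ 72839.0 + 358.96*I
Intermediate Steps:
M(K) = -½ (M(K) = -½*1 = -½)
G(F, T) = -½ + T (G(F, T) = (T - ½)*1 = (-½ + T)*1 = -½ + T)
(73169 + √(-85542 - 43313)) + G(277 + 99, -330) = (73169 + √(-85542 - 43313)) + (-½ - 330) = (73169 + √(-128855)) - 661/2 = (73169 + I*√128855) - 661/2 = 145677/2 + I*√128855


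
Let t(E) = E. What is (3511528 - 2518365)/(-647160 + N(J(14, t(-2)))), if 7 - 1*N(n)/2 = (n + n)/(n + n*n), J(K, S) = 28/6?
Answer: -16883771/11001494 ≈ -1.5347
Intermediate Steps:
J(K, S) = 14/3 (J(K, S) = 28*(⅙) = 14/3)
N(n) = 14 - 4*n/(n + n²) (N(n) = 14 - 2*(n + n)/(n + n*n) = 14 - 2*2*n/(n + n²) = 14 - 4*n/(n + n²))
(3511528 - 2518365)/(-647160 + N(J(14, t(-2)))) = (3511528 - 2518365)/(-647160 + 2*(5 + 7*(14/3))/(1 + 14/3)) = 993163/(-647160 + 2*(5 + 98/3)/(17/3)) = 993163/(-647160 + 2*(3/17)*(113/3)) = 993163/(-647160 + 226/17) = 993163/(-11001494/17) = 993163*(-17/11001494) = -16883771/11001494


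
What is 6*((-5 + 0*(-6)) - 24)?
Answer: -174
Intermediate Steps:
6*((-5 + 0*(-6)) - 24) = 6*((-5 + 0) - 24) = 6*(-5 - 24) = 6*(-29) = -174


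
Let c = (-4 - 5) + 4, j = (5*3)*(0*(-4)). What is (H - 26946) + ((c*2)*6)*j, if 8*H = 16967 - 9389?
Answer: -103995/4 ≈ -25999.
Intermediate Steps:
j = 0 (j = 15*0 = 0)
c = -5 (c = -9 + 4 = -5)
H = 3789/4 (H = (16967 - 9389)/8 = (⅛)*7578 = 3789/4 ≈ 947.25)
(H - 26946) + ((c*2)*6)*j = (3789/4 - 26946) + (-5*2*6)*0 = -103995/4 - 10*6*0 = -103995/4 - 60*0 = -103995/4 + 0 = -103995/4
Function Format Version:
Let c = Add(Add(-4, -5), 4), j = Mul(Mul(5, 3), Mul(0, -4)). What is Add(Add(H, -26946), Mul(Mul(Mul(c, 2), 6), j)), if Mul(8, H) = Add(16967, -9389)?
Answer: Rational(-103995, 4) ≈ -25999.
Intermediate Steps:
j = 0 (j = Mul(15, 0) = 0)
c = -5 (c = Add(-9, 4) = -5)
H = Rational(3789, 4) (H = Mul(Rational(1, 8), Add(16967, -9389)) = Mul(Rational(1, 8), 7578) = Rational(3789, 4) ≈ 947.25)
Add(Add(H, -26946), Mul(Mul(Mul(c, 2), 6), j)) = Add(Add(Rational(3789, 4), -26946), Mul(Mul(Mul(-5, 2), 6), 0)) = Add(Rational(-103995, 4), Mul(Mul(-10, 6), 0)) = Add(Rational(-103995, 4), Mul(-60, 0)) = Add(Rational(-103995, 4), 0) = Rational(-103995, 4)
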